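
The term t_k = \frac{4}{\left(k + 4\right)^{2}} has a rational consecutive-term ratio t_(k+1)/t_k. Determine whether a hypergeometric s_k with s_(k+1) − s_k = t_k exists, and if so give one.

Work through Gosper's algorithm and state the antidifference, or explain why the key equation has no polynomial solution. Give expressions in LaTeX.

not Gosper-summable; s_k does not exist

t_(k+1)/t_k = (k + 4)**2/(k + 5)**2.
Normal form (A,B,C) = (k**2 + 8*k + 16, k**2 + 10*k + 25, 1).
Key eq: (k**2 + 8*k + 16)·f(k+1) = (k**2 + 8*k + 16)·f(k) + (1).
Bound: deg f ≤ 0.
f = c0 ⇒ A·f(k+1) − B(k−1)·f(k) − C = -1. The system {-1 = 0} is inconsistent; no antidifference.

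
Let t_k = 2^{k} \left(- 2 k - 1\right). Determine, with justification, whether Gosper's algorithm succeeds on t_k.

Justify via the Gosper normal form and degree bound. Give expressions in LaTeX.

Ratio r(k) = 2*(2*k + 3)/(2*k + 1).
Factor: A=2; B=1; C=k + 1/2.
f must satisfy (2)·f(k+1) − (1)·f(k) = k + 1/2.
deg f ≤ 1 (via 0,0,1).
Solve for f: f(k) = (2*k - 3)/2 (degree 1 ≤ 1).
So s_k = (B(k−1)f/C)·t_k = ((2*k - 3)/(2*k + 1))·t_k = 2**k*(3 - 2*k).
s_(k+1) − s_k = 2**k*(-2*k - 1) = t_k.

Yes. s_k = 2^{k} \left(3 - 2 k\right).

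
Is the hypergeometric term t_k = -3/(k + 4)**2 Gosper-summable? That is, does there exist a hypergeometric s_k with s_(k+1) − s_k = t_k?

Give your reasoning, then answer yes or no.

Ratio r(k) = (k + 4)**2/(k + 5)**2.
Gosper form: A/B · C(k+1)/C(k) with A=k**2 + 8*k + 16, B=k**2 + 10*k + 25, C=1.
Key eq: (k**2 + 8*k + 16)·f(k+1) = (k**2 + 8*k + 16)·f(k) + (1).
deg f ≤ 0 (via 2,2,0).
Generic f = c0 gives residual -1; -1 = 0 cannot hold, so t_k is not Gosper-summable.

No — t_k has no hypergeometric antidifference.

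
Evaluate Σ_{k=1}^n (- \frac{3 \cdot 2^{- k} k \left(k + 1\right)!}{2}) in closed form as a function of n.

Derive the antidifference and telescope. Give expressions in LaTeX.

S(n) = 3 - \frac{3 \cdot 2^{- n} \left(n + 2\right)!}{2}

r(k) = (k + 1)*(k + 2)/(2*k) after simplifying.
Gosper form: A/B · C(k+1)/C(k) with A=k/2 + 1, B=1, C=k.
Solve (k/2 + 1)·f(k+1) − (1)·f(k) = k.
From deg A=1, deg B=0, deg C=1: d=0.
Match coefficients ⇒ f(k) = 2.
Get s_k = R·t_k = -3*factorial(k + 1)/2**k with R(k) = B(k−1)f(k)/C(k) = 2/k.
s_(k+1) − s_k = -3*k*factorial(k + 1)/(2*2**k) = t_k.
Σ_(k=1)^n t_k = s_(n+1) − s_(1) = (-3*2**(-n - 1)*factorial(n + 2)) − (-3), i.e. 3 - 3*factorial(n + 2)/(2*2**n).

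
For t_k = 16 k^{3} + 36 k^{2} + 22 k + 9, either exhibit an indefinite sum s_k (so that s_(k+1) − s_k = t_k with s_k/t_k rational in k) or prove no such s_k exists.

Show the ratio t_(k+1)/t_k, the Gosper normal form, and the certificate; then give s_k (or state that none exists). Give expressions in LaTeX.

s_k = k \left(4 k^{3} + 4 k^{2} - 3 k + 4\right)

Compute t_(k+1)/t_k: get (16*k**3 + 84*k**2 + 142*k + 83)/(16*k**3 + 36*k**2 + 22*k + 9).
A = 1, B = 1, C = k**3 + 9*k**2/4 + 11*k/8 + 9/16.
Set up (1)·f(k+1) − (1)·f(k) − (k**3 + 9*k**2/4 + 11*k/8 + 9/16) = 0.
Bound: deg f ≤ 4.
A polynomial solution: f(k) = k*(4*k**3 + 4*k**2 - 3*k + 4)/16.
Then R = B(k−1)f/C = k*(4*k**3 + 4*k**2 - 3*k + 4)/(16*k**3 + 36*k**2 + 22*k + 9), so s_k = R(k)·t_k = k*(4*k**3 + 4*k**2 - 3*k + 4).
Δs = 16*k**3 + 36*k**2 + 22*k + 9, as required.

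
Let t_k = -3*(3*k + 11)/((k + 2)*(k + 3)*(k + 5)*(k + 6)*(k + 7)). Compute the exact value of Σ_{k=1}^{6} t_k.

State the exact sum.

Σ = -71/3276

Compute t_(k+1)/t_k: get (k + 2)*(k + 5)*(3*k + 14)/((k + 4)*(k + 8)*(3*k + 11)).
Factor: A=k + 2; B=k + 8; C=k**2 + 23*k/3 + 44/3.
Key eq: (k + 2)·f(k+1) = (k + 7)·f(k) + (k**2 + 23*k/3 + 44/3).
Degrees (1,1,2) ⇒ d ≤ 5.
Match coefficients ⇒ f(k) = k*(k + 3)*(k + 4)*(k**2 + 13*k + 52)/180.
Certificate R = B(k−1)f/C = k*(k + 3)*(k + 7)*(k**2 + 13*k + 52)/(60*(3*k + 11)) gives s_k = k*(-k**2 - 13*k - 52)/(20*(k**3 + 13*k**2 + 52*k + 60)).
Check: Δs_k = 3*(-3*k - 11)/(k**5 + 23*k**4 + 203*k**3 + 853*k**2 + 1692*k + 1260). ✓
Evaluate s at k=7 and k=1: -28/585 and -11/420; difference -71/3276.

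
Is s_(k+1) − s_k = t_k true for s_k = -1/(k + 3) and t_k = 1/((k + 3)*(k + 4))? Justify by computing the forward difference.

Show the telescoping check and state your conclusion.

s_(k+1) = -1/(k + 4)
s_(k+1) − s_k = 1/((k + 3)*(k + 4))
(s_(k+1) − s_k) − t_k = 0

valid; difference matches t_k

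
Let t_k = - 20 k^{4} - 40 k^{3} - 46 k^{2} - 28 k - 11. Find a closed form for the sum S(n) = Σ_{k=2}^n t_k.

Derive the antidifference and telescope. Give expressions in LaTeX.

Ratio r(k) = (20*k**4 + 120*k**3 + 286*k**2 + 320*k + 145)/(20*k**4 + 40*k**3 + 46*k**2 + 28*k + 11).
Factor: A=1; B=1; C=k**4 + 2*k**3 + 23*k**2/10 + 7*k/5 + 11/20.
Key eq: (1)·f(k+1) = (1)·f(k) + (k**4 + 2*k**3 + 23*k**2/10 + 7*k/5 + 11/20).
From deg A=0, deg B=0, deg C=4: d=5.
Coefficient equations give f(k) = k*(4*k**4 + 2*k**2 + k + 4)/20.
R(k) = B(k−1)·f(k)/C(k) = k*(4*k**4 + 2*k**2 + k + 4)/(20*k**4 + 40*k**3 + 46*k**2 + 28*k + 11); s_k = R·t_k = k*(-4*k**4 - 2*k**2 - k - 4).
Verify: -20*k**4 - 40*k**3 - 46*k**2 - 28*k - 11 matches t_k.
Evaluate: s_(n+1) = -4*n**5 - 20*n**4 - 42*n**3 - 47*n**2 - 32*n - 11; subtract s_(2) = -156 ⇒ S(n) = -4*n**5 - 20*n**4 - 42*n**3 - 47*n**2 - 32*n + 145.

S(n) = - 4 n^{5} - 20 n^{4} - 42 n^{3} - 47 n^{2} - 32 n + 145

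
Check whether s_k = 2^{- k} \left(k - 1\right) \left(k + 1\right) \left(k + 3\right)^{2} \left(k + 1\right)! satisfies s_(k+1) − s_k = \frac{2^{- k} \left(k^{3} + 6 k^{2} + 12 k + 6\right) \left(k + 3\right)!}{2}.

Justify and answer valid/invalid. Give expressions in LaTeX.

Invalid: residual - \frac{2^{- k} \left(k^{4} + 8 k^{3} + 22 k^{2} + 26 k + 18\right) \left(k + 1\right)!}{2} ≠ 0.

s_(k+1) = k*(k + 2)*(k + 4)**2*factorial(k + 2)/(2*2**k)
s_(k+1) − s_k = (k**5 + 10*k**4 + 40*k**3 + 80*k**2 + 76*k + 18)*factorial(k + 1)/(2*2**k)
(s_(k+1) − s_k) − t_k = -(k**4 + 8*k**3 + 22*k**2 + 26*k + 18)*factorial(k + 1)/(2*2**k)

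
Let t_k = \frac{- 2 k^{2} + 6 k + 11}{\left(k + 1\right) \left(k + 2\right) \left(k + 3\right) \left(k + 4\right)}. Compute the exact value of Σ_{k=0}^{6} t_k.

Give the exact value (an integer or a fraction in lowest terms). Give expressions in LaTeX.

Σ = 91/144

Step 1: r(k) = (2*k**3 - 17*k - 15)/(2*k**3 + 4*k**2 - 41*k - 55).
A = k + 1, B = k + 5, C = k**2 - 3*k - 11/2.
f must satisfy (k + 1)·f(k+1) − (k + 4)·f(k) = k**2 - 3*k - 11/2.
Degrees (1,1,2) ⇒ d ≤ 3.
Match coefficients ⇒ f(k) = -k*(k**2 + 10*k + 11)/4.
Get s_k = R·t_k = k*(k**2 + 10*k + 11)/(2*(k + 1)*(k + 2)*(k + 3)) with R(k) = B(k−1)f(k)/C(k) = -k*(k + 4)*(k**2 + 10*k + 11)/(2*(2*k**2 - 6*k - 11)).
Δs = (-2*k**2 + 6*k + 11)/(k**4 + 10*k**3 + 35*k**2 + 50*k + 24), as required.
Σ_(k=0)^(6) t_k = s_(7) − s_(0) = 91/144 − (0) = 91/144.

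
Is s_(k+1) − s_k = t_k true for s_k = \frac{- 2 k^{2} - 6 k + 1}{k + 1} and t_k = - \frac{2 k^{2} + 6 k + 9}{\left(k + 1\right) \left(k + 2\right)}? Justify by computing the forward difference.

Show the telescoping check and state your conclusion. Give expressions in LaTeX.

s_(k+1) = (-2*k**2 - 10*k - 7)/(k + 2)
s_(k+1) − s_k = (-2*k**2 - 6*k - 9)/(k**2 + 3*k + 2)
(s_(k+1) − s_k) − t_k = 0

Valid: the claim telescopes to t_k.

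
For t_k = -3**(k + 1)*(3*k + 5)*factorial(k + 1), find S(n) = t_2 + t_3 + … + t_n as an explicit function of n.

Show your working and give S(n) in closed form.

Step 1: r(k) = 3*(k + 2)*(3*k + 8)/(3*k + 5).
Take A(k)=3*k + 6, B(k)=1, C(k)=k + 5/3.
Set up (3*k + 6)·f(k+1) − (1)·f(k) − (k + 5/3) = 0.
Bound: deg f ≤ 0.
Match coefficients ⇒ f(k) = 1/3.
So s_k = (B(k−1)f/C)·t_k = (1/(3*k + 5))·t_k = -3**(k + 1)*factorial(k + 1).
Δs = -3**(k + 1)*(3*k + 5)*factorial(k + 1), as required.
s_(n+1) = -3**(n + 2)*factorial(n + 2) and s_(2) = -162, so S(n) = -9*3**n*factorial(n + 2) + 162.

S(n) = -9*3**n*factorial(n + 2) + 162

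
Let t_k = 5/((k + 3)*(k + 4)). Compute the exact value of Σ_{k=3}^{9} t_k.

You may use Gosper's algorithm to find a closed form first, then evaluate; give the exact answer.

Ratio r(k) = (k + 3)/(k + 5).
A = k + 3, B = k + 5, C = 1.
Need (k + 3)·f(k+1) − (k + 4)·f(k) = 1.
deg f ≤ 1 (via 1,1,0).
Solving with deg f ≤ 1: f(k) = k/3.
So s_k = (B(k−1)f/C)·t_k = (k*(k + 4)/3)·t_k = 5*k/(3*(k + 3)).
Verify: 5/(k**2 + 7*k + 12) matches t_k.
Σ_(k=3)^(9) t_k = s_(10) − s_(3) = 50/39 − (5/6) = 35/78.

Σ = 35/78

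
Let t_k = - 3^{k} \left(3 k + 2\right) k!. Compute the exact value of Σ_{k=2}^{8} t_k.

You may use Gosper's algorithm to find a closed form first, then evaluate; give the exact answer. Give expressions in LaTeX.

Ratio r(k) = 3*(k + 1)*(3*k + 5)/(3*k + 2).
A = 3*k + 3, B = 1, C = k + 2/3.
Key eq: (3*k + 3)·f(k+1) = (1)·f(k) + (k + 2/3).
deg f ≤ 0 (via 1,0,1).
Match coefficients ⇒ f(k) = 1/3.
Certificate R = B(k−1)f/C = 1/(3*k + 2) gives s_k = -3**k*factorial(k).
Δs = -3**k*(3*k + 2)*factorial(k), as required.
Evaluate s at k=9 and k=2: -7142567040 and -18; difference -7142567022.

Σ = -7142567022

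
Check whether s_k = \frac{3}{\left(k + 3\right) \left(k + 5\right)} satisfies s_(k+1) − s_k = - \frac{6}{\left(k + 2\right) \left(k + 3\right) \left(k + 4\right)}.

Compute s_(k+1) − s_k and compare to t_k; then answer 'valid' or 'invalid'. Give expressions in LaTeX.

s_(k+1) = 3/((k + 4)*(k + 6))
s_(k+1) − s_k = 3*(-2*k - 9)/(k**4 + 18*k**3 + 119*k**2 + 342*k + 360)
(s_(k+1) − s_k) − t_k = 9*(3*k + 14)/(k**5 + 20*k**4 + 155*k**3 + 580*k**2 + 1044*k + 720)

Invalid: residual \frac{9 \left(3 k + 14\right)}{k^{5} + 20 k^{4} + 155 k^{3} + 580 k^{2} + 1044 k + 720} ≠ 0.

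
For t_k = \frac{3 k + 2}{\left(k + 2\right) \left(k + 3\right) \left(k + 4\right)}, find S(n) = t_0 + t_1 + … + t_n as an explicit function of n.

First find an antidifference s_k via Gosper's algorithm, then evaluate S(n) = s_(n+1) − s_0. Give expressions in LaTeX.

S(n) = \frac{2 n^{2} + 5 n + 3}{3 \left(n^{2} + 7 n + 12\right)}

Step 1: r(k) = (k + 2)*(3*k + 5)/((k + 5)*(3*k + 2)).
Gosper form: A/B · C(k+1)/C(k) with A=k + 2, B=k + 5, C=k + 2/3.
Solve (k + 2)·f(k+1) − (k + 4)·f(k) = k + 2/3.
Bound: deg f ≤ 2.
Solve for f: f(k) = k*(2*k + 1)/9 (degree 2 ≤ 2).
So s_k = (B(k−1)f/C)·t_k = (k*(k + 4)*(2*k + 1)/(3*(3*k + 2)))·t_k = k*(2*k + 1)/(3*(k + 2)*(k + 3)).
Check: Δs_k = (3*k + 2)/(k**3 + 9*k**2 + 26*k + 24). ✓
Σ_(k=0)^n t_k = s_(n+1) − s_(0) = ((2*n**2 + 5*n + 3)/(3*(n**2 + 7*n + 12))) − (0), i.e. (2*n**2 + 5*n + 3)/(3*(n**2 + 7*n + 12)).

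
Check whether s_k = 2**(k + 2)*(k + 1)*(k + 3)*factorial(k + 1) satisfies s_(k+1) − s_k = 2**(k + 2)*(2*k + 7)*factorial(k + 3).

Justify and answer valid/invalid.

s_(k+1) = 2**(k + 3)*(k + 2)*(k + 4)*factorial(k + 2)
s_(k+1) − s_k = 2**(k + 2)*(2*k**3 + 15*k**2 + 36*k + 29)*factorial(k + 1)
(s_(k+1) − s_k) − t_k = -2**(k + 2)*(2*k**2 + 11*k + 13)*factorial(k + 1)

Invalid: residual -2**(k + 2)*(2*k**2 + 11*k + 13)*factorial(k + 1) ≠ 0.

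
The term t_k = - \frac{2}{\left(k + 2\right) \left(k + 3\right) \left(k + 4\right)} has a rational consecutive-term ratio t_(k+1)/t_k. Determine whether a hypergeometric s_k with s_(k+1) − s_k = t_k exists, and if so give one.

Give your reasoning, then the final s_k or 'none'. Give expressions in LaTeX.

s_k = \frac{k \left(- k - 5\right)}{6 \left(k + 2\right) \left(k + 3\right)}

Ratio r(k) = (k + 2)/(k + 5).
So A=k + 2 and B=k + 5, with C=1.
Solve (k + 2)·f(k+1) − (k + 4)·f(k) = 1.
From deg A=1, deg B=1, deg C=0: d=2.
Coefficient equations give f(k) = k*(k + 5)/12.
Then R = B(k−1)f/C = k*(k + 4)*(k + 5)/12, so s_k = R(k)·t_k = k*(-k - 5)/(6*(k + 2)*(k + 3)).
s_(k+1) − s_k = -2/(k**3 + 9*k**2 + 26*k + 24) = t_k.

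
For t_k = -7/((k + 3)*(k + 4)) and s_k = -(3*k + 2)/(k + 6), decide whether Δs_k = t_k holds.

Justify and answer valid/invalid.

Invalid: residual 3*(-3*k**2 - 7*k + 34)/(k**4 + 20*k**3 + 145*k**2 + 450*k + 504) ≠ 0.

s_(k+1) = (-3*k - 5)/(k + 7)
s_(k+1) − s_k = -16/(k**2 + 13*k + 42)
(s_(k+1) − s_k) − t_k = 3*(-3*k**2 - 7*k + 34)/(k**4 + 20*k**3 + 145*k**2 + 450*k + 504)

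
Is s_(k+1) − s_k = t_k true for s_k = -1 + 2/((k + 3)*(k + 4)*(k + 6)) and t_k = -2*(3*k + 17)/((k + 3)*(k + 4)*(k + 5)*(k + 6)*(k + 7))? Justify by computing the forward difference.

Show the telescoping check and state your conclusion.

s_(k+1) = -1 + 2/((k + 4)*(k + 5)*(k + 7))
s_(k+1) − s_k = 2*(-3*k - 17)/(k**5 + 25*k**4 + 245*k**3 + 1175*k**2 + 2754*k + 2520)
(s_(k+1) − s_k) − t_k = 0

Valid: the claim telescopes to t_k.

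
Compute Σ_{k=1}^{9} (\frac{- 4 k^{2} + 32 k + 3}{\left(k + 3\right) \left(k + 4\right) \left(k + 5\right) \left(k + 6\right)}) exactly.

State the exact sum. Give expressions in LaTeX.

r(k) = (k + 3)*(32*k - 4*(k + 1)**2 + 35)/((k + 7)*(-4*k**2 + 32*k + 3)) after simplifying.
Gosper form: A/B · C(k+1)/C(k) with A=k + 3, B=k + 7, C=k**2 - 8*k - 3/4.
Solve (k + 3)·f(k+1) − (k + 6)·f(k) = k**2 - 8*k - 3/4.
From deg A=1, deg B=1, deg C=2: d=3.
Match coefficients ⇒ f(k) = k*(k**2 - 228*k + 167)/240.
So s_k = (B(k−1)f/C)·t_k = (k*(k + 6)*(k**2 - 228*k + 167)/(60*(4*k**2 - 32*k - 3)))·t_k = k*(-k**2 + 228*k - 167)/(60*(k + 3)*(k + 4)*(k + 5)).
s_(k+1) − s_k = (-4*k**2 + 32*k + 3)/(k**4 + 18*k**3 + 119*k**2 + 342*k + 360) = t_k.
Sum = s_(10) − s_(1); s_(10) = 671/5460, s_(1) = 1/120 ⇒ 417/3640.

Σ = 417/3640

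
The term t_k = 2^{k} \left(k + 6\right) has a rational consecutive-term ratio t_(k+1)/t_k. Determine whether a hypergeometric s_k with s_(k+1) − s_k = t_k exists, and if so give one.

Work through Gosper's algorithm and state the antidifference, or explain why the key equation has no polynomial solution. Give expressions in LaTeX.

s_k = 2^{k} \left(k + 4\right)

t_(k+1)/t_k = 2*(k + 7)/(k + 6).
Gosper form: A/B · C(k+1)/C(k) with A=2, B=1, C=k + 6.
f must satisfy (2)·f(k+1) − (1)·f(k) = k + 6.
deg f ≤ 1 (via 0,0,1).
Solving with deg f ≤ 1: f(k) = k + 4.
Certificate R = B(k−1)f/C = (k + 4)/(k + 6) gives s_k = 2**k*(k + 4).
Check: Δs_k = 2**k*(k + 6). ✓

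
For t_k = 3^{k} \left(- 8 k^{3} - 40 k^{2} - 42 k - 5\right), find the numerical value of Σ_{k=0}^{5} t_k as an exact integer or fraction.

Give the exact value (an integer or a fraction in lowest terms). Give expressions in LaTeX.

Step 1: r(k) = 3*(8*k**3 + 64*k**2 + 146*k + 95)/(8*k**3 + 40*k**2 + 42*k + 5).
So A=3 and B=1, with C=k**3 + 5*k**2 + 21*k/4 + 5/8.
Need (3)·f(k+1) − (1)·f(k) = k**3 + 5*k**2 + 21*k/4 + 5/8.
Bound: deg f ≤ 3.
A polynomial solution: f(k) = (4*k**3 + 2*k**2 - 3*k - 2)/8.
R(k) = B(k−1)·f(k)/C(k) = (4*k**3 + 2*k**2 - 3*k - 2)/(8*k**3 + 40*k**2 + 42*k + 5); s_k = R·t_k = 3**k*(-4*k**3 - 2*k**2 + 3*k + 2).
Δs = 3**k*(-8*k**3 - 40*k**2 - 42*k - 5), as required.
Evaluate s at k=6 and k=0: -667764 and 2; difference -667766.

Σ = -667766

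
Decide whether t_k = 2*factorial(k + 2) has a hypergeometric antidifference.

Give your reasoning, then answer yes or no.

No — key equation has no polynomial f.

Compute t_(k+1)/t_k: get k + 3.
A = k + 3, B = 1, C = 1.
Need (k + 3)·f(k+1) − (1)·f(k) = 1.
d = -1 from the (1,0,0) case.
deg f ≤ -1 is impossible — no certificate.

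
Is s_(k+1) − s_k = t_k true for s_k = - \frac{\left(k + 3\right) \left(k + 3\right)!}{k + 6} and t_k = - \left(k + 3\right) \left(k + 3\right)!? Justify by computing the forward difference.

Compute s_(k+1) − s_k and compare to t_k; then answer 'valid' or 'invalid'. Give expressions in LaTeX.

s_(k+1) = -(k + 4)*factorial(k + 4)/(k + 7)
s_(k+1) − s_k = -(k**3 + 13*k**2 + 54*k + 75)*factorial(k + 3)/((k + 6)*(k + 7))
(s_(k+1) − s_k) − t_k = 3*(k**2 + 9*k + 17)*factorial(k + 3)/((k + 6)*(k + 7))

Invalid: residual \frac{3 \left(k^{2} + 9 k + 17\right) \left(k + 3\right)!}{\left(k + 6\right) \left(k + 7\right)} ≠ 0.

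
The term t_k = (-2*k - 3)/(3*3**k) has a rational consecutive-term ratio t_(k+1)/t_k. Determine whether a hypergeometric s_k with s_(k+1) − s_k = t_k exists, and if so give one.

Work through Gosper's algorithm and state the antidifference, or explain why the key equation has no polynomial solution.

The ratio is (2*k + 5)/(3*(2*k + 3)).
A = 1/3, B = 1, C = k + 3/2.
Set up (1/3)·f(k+1) − (1)·f(k) − (k + 3/2) = 0.
From deg A=0, deg B=0, deg C=1: d=1.
Solve for f: f(k) = -3*(k + 2)/2 (degree 1 ≤ 1).
Get s_k = R·t_k = (k + 2)/3**k with R(k) = B(k−1)f(k)/C(k) = -3*(k + 2)/(2*k + 3).
Verify: (-2*k - 3)/(3*3**k) matches t_k.

s_k = (k + 2)/3**k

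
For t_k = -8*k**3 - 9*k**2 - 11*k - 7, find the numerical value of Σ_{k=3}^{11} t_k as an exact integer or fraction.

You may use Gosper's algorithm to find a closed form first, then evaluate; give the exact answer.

Ratio r(k) = (8*k**3 + 33*k**2 + 53*k + 35)/(8*k**3 + 9*k**2 + 11*k + 7).
A = 1, B = 1, C = k**3 + 9*k**2/8 + 11*k/8 + 7/8.
Set up (1)·f(k+1) − (1)·f(k) − (k**3 + 9*k**2/8 + 11*k/8 + 7/8) = 0.
From deg A=0, deg B=0, deg C=3: d=4.
Match coefficients ⇒ f(k) = k*(2*k**3 - k**2 + 3*k + 3)/8.
Get s_k = R·t_k = k*(-2*k**3 + k**2 - 3*k - 3) with R(k) = B(k−1)f(k)/C(k) = k*(2*k**3 - k**2 + 3*k + 3)/(8*k**3 + 9*k**2 + 11*k + 7).
Check: Δs_k = -8*k**3 - 9*k**2 - 11*k - 7. ✓
Σ_(k=3)^(11) t_k = s_(12) − s_(3) = -40212 − (-171) = -40041.

Σ = -40041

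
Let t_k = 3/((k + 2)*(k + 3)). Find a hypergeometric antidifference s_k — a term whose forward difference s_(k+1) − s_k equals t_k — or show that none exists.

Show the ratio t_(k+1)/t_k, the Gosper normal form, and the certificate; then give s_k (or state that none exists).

Compute t_(k+1)/t_k: get (k + 2)/(k + 4).
Gosper form: A/B · C(k+1)/C(k) with A=k + 2, B=k + 4, C=1.
Set up (k + 2)·f(k+1) − (k + 3)·f(k) − (1) = 0.
d = 1 from the (1,1,0) case.
A polynomial solution: f(k) = k/2.
Then R = B(k−1)f/C = k*(k + 3)/2, so s_k = R(k)·t_k = 3*k/(2*(k + 2)).
Check: Δs_k = 3/(k**2 + 5*k + 6). ✓

s_k = 3*k/(2*(k + 2))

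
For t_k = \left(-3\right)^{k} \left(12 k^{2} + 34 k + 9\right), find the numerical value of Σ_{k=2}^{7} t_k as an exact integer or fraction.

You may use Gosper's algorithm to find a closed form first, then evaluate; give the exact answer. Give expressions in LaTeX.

Σ = -1449828

Step 1: r(k) = 3*(-12*k**2 - 58*k - 55)/(12*k**2 + 34*k + 9).
A = -3, B = 1, C = k**2 + 17*k/6 + 3/4.
Solve (-3)·f(k+1) − (1)·f(k) = k**2 + 17*k/6 + 3/4.
Bound: deg f ≤ 2.
Solve for f: f(k) = -(3*k**2 + 4*k - 3)/12 (degree 2 ≤ 2).
Certificate R = B(k−1)f/C = -(3*k**2 + 4*k - 3)/(12*k**2 + 34*k + 9) gives s_k = (-3)**k*(-3*k**2 - 4*k + 3).
Δs = (-3)**k*(12*k**2 + 34*k + 9), as required.
Telescoping: Σ = s_(8) − s_(2) = -1449981 − (-153) = -1449828.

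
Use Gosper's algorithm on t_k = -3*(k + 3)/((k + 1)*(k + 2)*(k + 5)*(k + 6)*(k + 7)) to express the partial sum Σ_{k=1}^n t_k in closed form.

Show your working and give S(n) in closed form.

S(n) = n*(-n**2 - 15*n - 68)/(84*(n**3 + 15*n**2 + 68*n + 84))

Compute t_(k+1)/t_k: get (k + 1)*(k + 4)*(k + 5)/((k + 3)**2*(k + 8)).
Factor: A=k + 1; B=k + 8; C=k**3 + 10*k**2 + 33*k + 36.
Set up (k + 1)·f(k+1) − (k + 7)·f(k) − (k**3 + 10*k**2 + 33*k + 36) = 0.
deg f ≤ 6 (via 1,1,3).
Solve for f: f(k) = k*(k + 2)*(k + 3)*(k + 4)*(k**2 + 12*k + 41)/90 (degree 6 ≤ 6).
Certificate R = B(k−1)f/C = k*(k + 2)*(k + 7)*(k**2 + 12*k + 41)/(90*(k + 3)) gives s_k = k*(-k**2 - 12*k - 41)/(30*(k**3 + 12*k**2 + 41*k + 30)).
Δs = 3*(-k - 3)/(k**5 + 21*k**4 + 163*k**3 + 567*k**2 + 844*k + 420), as required.
Σ_(k=1)^n t_k = s_(n+1) − s_(1) = ((-n**3 - 15*n**2 - 68*n - 54)/(30*(n**3 + 15*n**2 + 68*n + 84))) − (-3/140), i.e. n*(-n**2 - 15*n - 68)/(84*(n**3 + 15*n**2 + 68*n + 84)).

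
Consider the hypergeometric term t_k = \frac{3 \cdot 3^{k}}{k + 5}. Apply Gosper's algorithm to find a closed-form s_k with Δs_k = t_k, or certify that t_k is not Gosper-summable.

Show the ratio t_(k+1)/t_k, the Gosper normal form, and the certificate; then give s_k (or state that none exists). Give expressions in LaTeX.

Ratio r(k) = 3*(k + 5)/(k + 6).
Normal form (A,B,C) = (3*k + 15, k + 6, 1).
Key eq: (3*k + 15)·f(k+1) = (k + 5)·f(k) + (1).
From deg A=1, deg B=1, deg C=0: d=-1.
Negative degree bound (-1): no f exists, t_k not Gosper-summable.

none — t_k is not Gosper-summable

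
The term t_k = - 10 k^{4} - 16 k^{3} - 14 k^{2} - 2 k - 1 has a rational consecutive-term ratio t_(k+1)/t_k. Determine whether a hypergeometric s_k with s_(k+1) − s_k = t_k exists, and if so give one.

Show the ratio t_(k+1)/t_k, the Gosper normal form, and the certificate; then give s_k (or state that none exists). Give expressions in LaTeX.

s_k = k \left(- 2 k^{4} + k^{3} + 2 k - 2\right)

t_(k+1)/t_k = (10*k**4 + 56*k**3 + 122*k**2 + 118*k + 43)/(10*k**4 + 16*k**3 + 14*k**2 + 2*k + 1).
Gosper form: A/B · C(k+1)/C(k) with A=1, B=1, C=k**4 + 8*k**3/5 + 7*k**2/5 + k/5 + 1/10.
Key eq: (1)·f(k+1) = (1)·f(k) + (k**4 + 8*k**3/5 + 7*k**2/5 + k/5 + 1/10).
From deg A=0, deg B=0, deg C=4: d=5.
A polynomial solution: f(k) = k*(2*k**4 - k**3 - 2*k + 2)/10.
Get s_k = R·t_k = k*(-2*k**4 + k**3 + 2*k - 2) with R(k) = B(k−1)f(k)/C(k) = k*(2*k**4 - k**3 - 2*k + 2)/(10*k**4 + 16*k**3 + 14*k**2 + 2*k + 1).
Check: Δs_k = -10*k**4 - 16*k**3 - 14*k**2 - 2*k - 1. ✓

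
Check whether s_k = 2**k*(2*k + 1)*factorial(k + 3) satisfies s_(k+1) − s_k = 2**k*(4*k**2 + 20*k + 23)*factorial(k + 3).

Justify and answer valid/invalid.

s_(k+1) = 2**(k + 1)*(2*k + 3)*factorial(k + 4)
s_(k+1) − s_k = 2**k*(4*k**2 + 20*k + 23)*factorial(k + 3)
(s_(k+1) − s_k) − t_k = 0

Valid — Δs_k = t_k.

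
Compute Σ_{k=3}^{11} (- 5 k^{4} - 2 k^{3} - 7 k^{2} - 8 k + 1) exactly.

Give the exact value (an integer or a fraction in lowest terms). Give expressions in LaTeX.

t_(k+1)/t_k = (5*k**4 + 22*k**3 + 43*k**2 + 48*k + 21)/(5*k**4 + 2*k**3 + 7*k**2 + 8*k - 1).
Take A(k)=1, B(k)=1, C(k)=k**4 + 2*k**3/5 + 7*k**2/5 + 8*k/5 - 1/5.
Solve (1)·f(k+1) − (1)·f(k) = k**4 + 2*k**3/5 + 7*k**2/5 + 8*k/5 - 1/5.
Degrees (0,0,4) ⇒ d ≤ 5.
A polynomial solution: f(k) = k*(k**4 - 2*k**3 + 3*k**2 + k - 4)/5.
Get s_k = R·t_k = k*(-k**4 + 2*k**3 - 3*k**2 - k + 4) with R(k) = B(k−1)f(k)/C(k) = k*(k**4 - 2*k**3 + 3*k**2 + k - 4)/(5*k**4 + 2*k**3 + 7*k**2 + 8*k - 1).
Verify: -5*k**4 - 2*k**3 - 7*k**2 - 8*k + 1 matches t_k.
Telescoping: Σ = s_(12) − s_(3) = -212640 − (-159) = -212481.

Σ = -212481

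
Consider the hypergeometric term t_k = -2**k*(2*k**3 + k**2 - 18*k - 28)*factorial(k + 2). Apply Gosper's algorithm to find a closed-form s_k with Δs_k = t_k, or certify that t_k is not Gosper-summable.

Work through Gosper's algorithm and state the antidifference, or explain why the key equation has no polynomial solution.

s_k = 2**k*(-k**2 + 4*k + 2)*factorial(k + 2)

r(k) = 2*(2*k**4 + 13*k**3 + 11*k**2 - 73*k - 129)/(2*k**3 + k**2 - 18*k - 28) after simplifying.
Take A(k)=2*k + 6, B(k)=1, C(k)=k**3 + k**2/2 - 9*k - 14.
Need (2*k + 6)·f(k+1) − (1)·f(k) = k**3 + k**2/2 - 9*k - 14.
Bound: deg f ≤ 2.
A polynomial solution: f(k) = (k**2 - 4*k - 2)/2.
So s_k = (B(k−1)f/C)·t_k = ((k**2 - 4*k - 2)/(2*k**3 + k**2 - 18*k - 28))·t_k = 2**k*(-k**2 + 4*k + 2)*factorial(k + 2).
Check: Δs_k = -2**k*(2*k**3 + k**2 - 18*k - 28)*factorial(k + 2). ✓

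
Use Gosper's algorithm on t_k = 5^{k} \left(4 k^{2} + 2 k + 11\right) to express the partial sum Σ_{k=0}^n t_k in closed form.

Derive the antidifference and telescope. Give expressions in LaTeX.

S(n) = 5 \cdot 5^{n} n^{2} + 15 \cdot 5^{n} - 4

Compute t_(k+1)/t_k: get 5*(4*k**2 + 10*k + 17)/(4*k**2 + 2*k + 11).
Take A(k)=5, B(k)=1, C(k)=k**2 + k/2 + 11/4.
Need (5)·f(k+1) − (1)·f(k) = k**2 + k/2 + 11/4.
deg f ≤ 2 (via 0,0,2).
Solving with deg f ≤ 2: f(k) = (k**2 - 2*k + 4)/4.
R(k) = B(k−1)·f(k)/C(k) = (k**2 - 2*k + 4)/(4*k**2 + 2*k + 11); s_k = R·t_k = 5**k*(k**2 - 2*k + 4).
Check: Δs_k = 5**k*(4*k**2 + 2*k + 11). ✓
Evaluate: s_(n+1) = 5**(n + 1)*(n**2 + 3); subtract s_(0) = 4 ⇒ S(n) = 5*5**n*n**2 + 15*5**n - 4.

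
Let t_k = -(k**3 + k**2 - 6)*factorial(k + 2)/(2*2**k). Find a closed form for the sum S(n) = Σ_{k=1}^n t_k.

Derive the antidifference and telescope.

Step 1: r(k) = (k + 3)*((k + 1)**3 + (k + 1)**2 - 6)/(2*(k**3 + k**2 - 6)).
Factor: A=k/2 + 3/2; B=1; C=k**3 + k**2 - 6.
Solve (k/2 + 3/2)·f(k+1) − (1)·f(k) = k**3 + k**2 - 6.
From deg A=1, deg B=0, deg C=3: d=2.
Coefficient equations give f(k) = 2*(k - 3)*(k + 1).
So s_k = (B(k−1)f/C)·t_k = (2*(k - 3)*(k + 1)/(k**3 + k**2 - 6))·t_k = -(k - 3)*(k + 1)*factorial(k + 2)/2**k.
Check: Δs_k = -(k**3 + k**2 - 6)*factorial(k + 2)/(2*2**k). ✓
s_(n+1) = -2**(-n - 1)*(n - 2)*(n + 2)*factorial(n + 3) and s_(1) = 12, so S(n) = -12 - n**2*factorial(n + 3)/(2*2**n) + 2*factorial(n + 3)/2**n.

S(n) = -12 - n**2*factorial(n + 3)/(2*2**n) + 2*factorial(n + 3)/2**n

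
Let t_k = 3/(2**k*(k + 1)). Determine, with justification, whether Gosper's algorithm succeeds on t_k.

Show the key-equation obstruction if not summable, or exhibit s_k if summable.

No — key equation has no polynomial f.

t_(k+1)/t_k = (k + 1)/(2*(k + 2)).
A = k/2 + 1/2, B = k + 2, C = 1.
f must satisfy (k/2 + 1/2)·f(k+1) − (k + 1)·f(k) = 1.
From deg A=1, deg B=1, deg C=0: d=-1.
deg f ≤ -1 is impossible — no certificate.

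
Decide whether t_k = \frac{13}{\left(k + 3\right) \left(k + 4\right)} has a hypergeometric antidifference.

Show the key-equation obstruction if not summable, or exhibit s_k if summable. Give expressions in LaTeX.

Yes. s_k = \frac{13 k}{3 \left(k + 3\right)}.

Step 1: r(k) = (k + 3)/(k + 5).
So A=k + 3 and B=k + 5, with C=1.
Need (k + 3)·f(k+1) − (k + 4)·f(k) = 1.
Degrees (1,1,0) ⇒ d ≤ 1.
A polynomial solution: f(k) = k/3.
Certificate R = B(k−1)f/C = k*(k + 4)/3 gives s_k = 13*k/(3*(k + 3)).
s_(k+1) − s_k = 13/(k**2 + 7*k + 12) = t_k.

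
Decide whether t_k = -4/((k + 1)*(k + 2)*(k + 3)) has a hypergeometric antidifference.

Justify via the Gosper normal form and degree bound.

Yes. s_k = k*(-k - 3)/((k + 1)*(k + 2)).

t_(k+1)/t_k = (k + 1)/(k + 4).
Gosper form: A/B · C(k+1)/C(k) with A=k + 1, B=k + 4, C=1.
Set up (k + 1)·f(k+1) − (k + 3)·f(k) − (1) = 0.
From deg A=1, deg B=1, deg C=0: d=2.
Solve for f: f(k) = k*(k + 3)/4 (degree 2 ≤ 2).
Certificate R = B(k−1)f/C = k*(k + 3)**2/4 gives s_k = k*(-k - 3)/((k + 1)*(k + 2)).
Δs = -4/(k**3 + 6*k**2 + 11*k + 6), as required.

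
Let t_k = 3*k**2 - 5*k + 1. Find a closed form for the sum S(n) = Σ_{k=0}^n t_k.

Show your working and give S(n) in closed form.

S(n) = n**3 - n**2 - n + 1

Step 1: r(k) = (3*k**2 + k - 1)/(3*k**2 - 5*k + 1).
A = 1, B = 1, C = k**2 - 5*k/3 + 1/3.
Set up (1)·f(k+1) − (1)·f(k) − (k**2 - 5*k/3 + 1/3) = 0.
Degrees (0,0,2) ⇒ d ≤ 3.
Solve for f: f(k) = k*(k - 2)**2/3 (degree 3 ≤ 3).
R(k) = B(k−1)·f(k)/C(k) = k*(k - 2)**2/(3*k**2 - 5*k + 1); s_k = R·t_k = k*(k**2 - 4*k + 4).
Δs = 3*k**2 - 5*k + 1, as required.
Σ_(k=0)^n t_k = s_(n+1) − s_(0) = (n**3 - n**2 - n + 1) − (0), i.e. n**3 - n**2 - n + 1.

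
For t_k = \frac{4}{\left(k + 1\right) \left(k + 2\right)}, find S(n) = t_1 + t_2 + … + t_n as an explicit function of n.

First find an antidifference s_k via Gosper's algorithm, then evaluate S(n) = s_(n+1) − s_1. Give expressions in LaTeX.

The ratio is (k + 1)/(k + 3).
Factor: A=k + 1; B=k + 3; C=1.
f must satisfy (k + 1)·f(k+1) − (k + 2)·f(k) = 1.
Bound: deg f ≤ 1.
Coefficient equations give f(k) = k.
R(k) = B(k−1)·f(k)/C(k) = k*(k + 2); s_k = R·t_k = 4*k/(k + 1).
s_(k+1) − s_k = 4/(k**2 + 3*k + 2) = t_k.
Evaluate: s_(n+1) = 4*(n + 1)/(n + 2); subtract s_(1) = 2 ⇒ S(n) = 2*n/(n + 2).

S(n) = \frac{2 n}{n + 2}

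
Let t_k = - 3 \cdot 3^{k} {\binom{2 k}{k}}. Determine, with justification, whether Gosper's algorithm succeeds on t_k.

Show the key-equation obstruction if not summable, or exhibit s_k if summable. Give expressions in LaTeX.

No — negative degree bound, so no certificate f.

Step 1: r(k) = 6*(2*k + 1)/(k + 1).
Take A(k)=12*k + 6, B(k)=k + 1, C(k)=1.
Solve (12*k + 6)·f(k+1) − (k)·f(k) = 1.
deg f ≤ -1 (via 1,1,0).
deg f ≤ -1 is impossible — no certificate.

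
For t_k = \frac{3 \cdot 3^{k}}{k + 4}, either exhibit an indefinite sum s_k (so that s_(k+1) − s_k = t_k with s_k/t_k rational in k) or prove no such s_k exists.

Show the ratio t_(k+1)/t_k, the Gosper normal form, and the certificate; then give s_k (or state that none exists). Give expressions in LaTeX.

The ratio is 3*(k + 4)/(k + 5).
So A=3*k + 12 and B=k + 5, with C=1.
Need (3*k + 12)·f(k+1) − (k + 4)·f(k) = 1.
Bound: deg f ≤ -1.
deg f ≤ -1 is impossible — no certificate.

none (Gosper's algorithm certifies no s_k)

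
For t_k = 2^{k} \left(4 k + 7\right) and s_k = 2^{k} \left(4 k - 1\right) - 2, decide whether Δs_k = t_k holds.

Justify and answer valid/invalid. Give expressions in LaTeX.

s_(k+1) = 2*2**k*(4*k + 3) - 2
s_(k+1) − s_k = 2**k*(4*k + 7)
(s_(k+1) − s_k) − t_k = 0

Valid — Δs_k = t_k.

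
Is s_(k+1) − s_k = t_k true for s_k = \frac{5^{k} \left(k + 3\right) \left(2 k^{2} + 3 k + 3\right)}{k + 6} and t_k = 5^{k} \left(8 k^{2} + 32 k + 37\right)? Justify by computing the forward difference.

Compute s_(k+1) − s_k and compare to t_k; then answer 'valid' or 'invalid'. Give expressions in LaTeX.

s_(k+1) = 5**(k + 1)*(k + 4)*(3*k + 2*(k + 1)**2 + 6)/(k + 7)
s_(k+1) − s_k = 5**k*(8*k**4 + 112*k**3 + 555*k**2 + 1147*k + 897)/(k**2 + 13*k + 42)
(s_(k+1) − s_k) − t_k = 5**k*(-24*k**3 - 234*k**2 - 678*k - 657)/(k**2 + 13*k + 42)

Invalid: residual \frac{5^{k} \left(- 24 k^{3} - 234 k^{2} - 678 k - 657\right)}{k^{2} + 13 k + 42} ≠ 0.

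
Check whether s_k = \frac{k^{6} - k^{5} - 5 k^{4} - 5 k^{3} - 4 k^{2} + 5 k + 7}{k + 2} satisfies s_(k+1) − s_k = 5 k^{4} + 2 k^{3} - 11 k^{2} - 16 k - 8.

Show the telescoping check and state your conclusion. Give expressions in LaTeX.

s_(k+1) = (k**6 + 5*k**5 + 5*k**4 - 15*k**3 - 44*k**2 - 37*k - 2)/(k + 3)
s_(k+1) − s_k = (5*k**6 + 23*k**5 + 15*k**4 - 55*k**3 - 118*k**2 - 98*k - 25)/(k**2 + 5*k + 6)
(s_(k+1) − s_k) − t_k = (-4*k**5 - 14*k**4 + 4*k**3 + 36*k**2 + 38*k + 23)/(k**2 + 5*k + 6)

Invalid: residual \frac{- 4 k^{5} - 14 k^{4} + 4 k^{3} + 36 k^{2} + 38 k + 23}{k^{2} + 5 k + 6} ≠ 0.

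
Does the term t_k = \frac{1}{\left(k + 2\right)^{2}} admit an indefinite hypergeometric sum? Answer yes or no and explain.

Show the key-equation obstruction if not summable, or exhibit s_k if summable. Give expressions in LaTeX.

t_(k+1)/t_k = (k + 2)**2/(k + 3)**2.
Factor: A=k**2 + 4*k + 4; B=k**2 + 6*k + 9; C=1.
Need (k**2 + 4*k + 4)·f(k+1) − (k**2 + 4*k + 4)·f(k) = 1.
From deg A=2, deg B=2, deg C=0: d=0.
Put f(k) = c0: A·f(k+1) − B(k−1)·f(k) − C = -1; need -1 = 0 — inconsistent ⇒ no f, not summable.

No — t_k has no hypergeometric antidifference.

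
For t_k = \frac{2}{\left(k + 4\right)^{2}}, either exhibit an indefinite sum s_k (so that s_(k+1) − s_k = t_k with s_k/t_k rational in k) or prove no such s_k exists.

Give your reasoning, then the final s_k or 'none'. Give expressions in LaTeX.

r(k) = (k + 4)**2/(k + 5)**2 after simplifying.
Factor: A=k**2 + 8*k + 16; B=k**2 + 10*k + 25; C=1.
Key eq: (k**2 + 8*k + 16)·f(k+1) = (k**2 + 8*k + 16)·f(k) + (1).
Bound: deg f ≤ 0.
Generic f = c0 gives residual -1; -1 = 0 cannot hold, so t_k is not Gosper-summable.

none (Gosper's algorithm certifies no s_k)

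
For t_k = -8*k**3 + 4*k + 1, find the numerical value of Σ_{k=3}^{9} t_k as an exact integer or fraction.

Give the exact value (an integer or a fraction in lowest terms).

Σ = -15953

Step 1: r(k) = (4*k - 8*(k + 1)**3 + 5)/(-8*k**3 + 4*k + 1).
Normal form (A,B,C) = (1, 1, k**3 - k/2 - 1/8).
f must satisfy (1)·f(k+1) − (1)·f(k) = k**3 - k/2 - 1/8.
Degrees (0,0,3) ⇒ d ≤ 4.
Coefficient equations give f(k) = k*(2*k**3 - 4*k**2 + 1)/8.
Then R = B(k−1)f/C = k*(2*k**3 - 4*k**2 + 1)/((2*k + 1)*(4*k**2 - 2*k - 1)), so s_k = R(k)·t_k = -2*k**4 + 4*k**3 - k.
Verify: -8*k**3 + 4*k + 1 matches t_k.
Sum = s_(10) − s_(3); s_(10) = -16010, s_(3) = -57 ⇒ -15953.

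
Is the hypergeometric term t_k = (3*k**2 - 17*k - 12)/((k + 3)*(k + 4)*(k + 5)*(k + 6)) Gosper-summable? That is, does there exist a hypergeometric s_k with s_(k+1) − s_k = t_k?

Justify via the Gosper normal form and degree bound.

Yes. s_k = k*(k**2 - 168*k - 73)/(60*(k + 3)*(k + 4)*(k + 5)).

The ratio is (k + 3)*(17*k - 3*(k + 1)**2 + 29)/((k + 7)*(-3*k**2 + 17*k + 12)).
Take A(k)=k + 3, B(k)=k + 7, C(k)=k**2 - 17*k/3 - 4.
Need (k + 3)·f(k+1) − (k + 6)·f(k) = k**2 - 17*k/3 - 4.
Bound: deg f ≤ 3.
Solving with deg f ≤ 3: f(k) = k*(k**2 - 168*k - 73)/180.
Then R = B(k−1)f/C = k*(k + 6)*(k**2 - 168*k - 73)/(60*(3*k**2 - 17*k - 12)), so s_k = R(k)·t_k = k*(k**2 - 168*k - 73)/(60*(k + 3)*(k + 4)*(k + 5)).
Δs = (3*k**2 - 17*k - 12)/(k**4 + 18*k**3 + 119*k**2 + 342*k + 360), as required.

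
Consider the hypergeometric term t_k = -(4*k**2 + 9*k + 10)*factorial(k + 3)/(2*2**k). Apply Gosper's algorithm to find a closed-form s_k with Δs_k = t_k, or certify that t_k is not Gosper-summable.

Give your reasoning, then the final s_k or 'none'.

r(k) = (k + 4)*(9*k + 4*(k + 1)**2 + 19)/(2*(4*k**2 + 9*k + 10)) after simplifying.
Gosper form: A/B · C(k+1)/C(k) with A=k/2 + 2, B=1, C=k**2 + 9*k/4 + 5/2.
Key eq: (k/2 + 2)·f(k+1) = (1)·f(k) + (k**2 + 9*k/4 + 5/2).
d = 1 from the (1,0,2) case.
Match coefficients ⇒ f(k) = (4*k - 3)/2.
Certificate R = B(k−1)f/C = 2*(4*k - 3)/(4*k**2 + 9*k + 10) gives s_k = -(4*k - 3)*factorial(k + 3)/2**k.
s_(k+1) − s_k = -(4*k**2 + 9*k + 10)*factorial(k + 3)/(2*2**k) = t_k.

s_k = -(4*k - 3)*factorial(k + 3)/2**k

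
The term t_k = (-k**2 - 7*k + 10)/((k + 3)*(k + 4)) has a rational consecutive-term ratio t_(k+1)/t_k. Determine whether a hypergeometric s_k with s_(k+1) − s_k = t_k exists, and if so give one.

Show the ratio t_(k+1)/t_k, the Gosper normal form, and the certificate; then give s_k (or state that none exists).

s_k = k*(13 - 3*k)/(3*(k + 3))

Step 1: r(k) = (k + 3)*(7*k + (k + 1)**2 - 3)/((k + 5)*(k**2 + 7*k - 10)).
Gosper form: A/B · C(k+1)/C(k) with A=k + 3, B=k + 5, C=k**2 + 7*k - 10.
Set up (k + 3)·f(k+1) − (k + 4)·f(k) − (k**2 + 7*k - 10) = 0.
Degrees (1,1,2) ⇒ d ≤ 2.
Coefficient equations give f(k) = k*(3*k - 13)/3.
So s_k = (B(k−1)f/C)·t_k = (k*(k + 4)*(3*k - 13)/(3*(k**2 + 7*k - 10)))·t_k = k*(13 - 3*k)/(3*(k + 3)).
Verify: (-k**2 - 7*k + 10)/(k**2 + 7*k + 12) matches t_k.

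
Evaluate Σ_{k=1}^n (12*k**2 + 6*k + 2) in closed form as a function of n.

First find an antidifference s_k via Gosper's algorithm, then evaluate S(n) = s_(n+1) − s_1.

Step 1: r(k) = (6*k**2 + 15*k + 10)/(6*k**2 + 3*k + 1).
Take A(k)=1, B(k)=1, C(k)=k**2 + k/2 + 1/6.
Key eq: (1)·f(k+1) = (1)·f(k) + (k**2 + k/2 + 1/6).
d = 3 from the (0,0,2) case.
Solving with deg f ≤ 3: f(k) = k*(4*k**2 - 3*k + 1)/12.
So s_k = (B(k−1)f/C)·t_k = (k*(4*k**2 - 3*k + 1)/(2*(6*k**2 + 3*k + 1)))·t_k = k*(4*k**2 - 3*k + 1).
Check: Δs_k = 12*k**2 + 6*k + 2. ✓
Evaluate: s_(n+1) = 4*n**3 + 9*n**2 + 7*n + 2; subtract s_(1) = 2 ⇒ S(n) = n*(4*n**2 + 9*n + 7).

S(n) = n*(4*n**2 + 9*n + 7)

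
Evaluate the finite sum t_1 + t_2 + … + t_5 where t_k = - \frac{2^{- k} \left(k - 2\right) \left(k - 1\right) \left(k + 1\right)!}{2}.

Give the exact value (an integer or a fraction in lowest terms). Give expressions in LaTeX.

t_(k+1)/t_k = k*(k + 2)/(2*(k - 2)).
Factor: A=k/2 + 1; B=1; C=k**2 - 3*k + 2.
Solve (k/2 + 1)·f(k+1) − (1)·f(k) = k**2 - 3*k + 2.
Bound: deg f ≤ 1.
Solving with deg f ≤ 1: f(k) = 2*(k - 4).
R(k) = B(k−1)·f(k)/C(k) = 2*(k - 4)/((k - 2)*(k - 1)); s_k = R·t_k = -(k - 4)*factorial(k + 1)/2**k.
Verify: -(k - 2)*(k - 1)*factorial(k + 1)/(2*2**k) matches t_k.
Evaluate s at k=6 and k=1: -315/2 and 3; difference -321/2.

Σ = -321/2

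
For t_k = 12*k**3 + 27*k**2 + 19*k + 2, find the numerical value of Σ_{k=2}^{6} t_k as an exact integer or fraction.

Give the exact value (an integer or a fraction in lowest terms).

Step 1: r(k) = (12*k**3 + 63*k**2 + 109*k + 60)/(12*k**3 + 27*k**2 + 19*k + 2).
A = 1, B = 1, C = k**3 + 9*k**2/4 + 19*k/12 + 1/6.
Set up (1)·f(k+1) − (1)·f(k) − (k**3 + 9*k**2/4 + 19*k/12 + 1/6) = 0.
From deg A=0, deg B=0, deg C=3: d=4.
Solving with deg f ≤ 4: f(k) = k*(3*k**3 + 3*k**2 - k - 3)/12.
Certificate R = B(k−1)f/C = k*(3*k**3 + 3*k**2 - k - 3)/(12*k**3 + 27*k**2 + 19*k + 2) gives s_k = k*(3*k**3 + 3*k**2 - k - 3).
s_(k+1) − s_k = 12*k**3 + 27*k**2 + 19*k + 2 = t_k.
Σ_(k=2)^(6) t_k = s_(7) − s_(2) = 8162 − (62) = 8100.

Σ = 8100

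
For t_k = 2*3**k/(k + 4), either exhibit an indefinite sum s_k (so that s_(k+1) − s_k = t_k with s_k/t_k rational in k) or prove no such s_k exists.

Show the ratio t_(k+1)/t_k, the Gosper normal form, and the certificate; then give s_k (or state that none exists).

none (Gosper's algorithm certifies no s_k)

Compute t_(k+1)/t_k: get 3*(k + 4)/(k + 5).
Take A(k)=3*k + 12, B(k)=k + 5, C(k)=1.
Solve (3*k + 12)·f(k+1) − (k + 4)·f(k) = 1.
Degrees (1,1,0) ⇒ d ≤ -1.
Bound -1 < 0, so the key equation has no polynomial solution.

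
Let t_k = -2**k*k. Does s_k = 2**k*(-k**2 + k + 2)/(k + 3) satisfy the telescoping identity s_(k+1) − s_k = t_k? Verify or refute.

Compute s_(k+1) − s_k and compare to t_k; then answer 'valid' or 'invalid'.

s_(k+1) = 2**(k + 1)*(-k**2 - k + 2)/(k + 4)
s_(k+1) − s_k = 2**k*(-k**3 - 5*k**2 - 8*k + 4)/(k**2 + 7*k + 12)
(s_(k+1) − s_k) − t_k = 2**(k + 1)*(k**2 + 2*k + 2)/(k**2 + 7*k + 12)

Invalid: residual 2**(k + 1)*(k**2 + 2*k + 2)/(k**2 + 7*k + 12) ≠ 0.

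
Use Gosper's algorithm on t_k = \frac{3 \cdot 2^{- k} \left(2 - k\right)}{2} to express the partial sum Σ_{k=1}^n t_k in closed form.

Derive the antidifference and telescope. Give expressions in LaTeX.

Compute t_(k+1)/t_k: get (k - 1)/(2*(k - 2)).
Normal form (A,B,C) = (1/2, 1, k - 2).
Solve (1/2)·f(k+1) − (1)·f(k) = k - 2.
From deg A=0, deg B=0, deg C=1: d=1.
Match coefficients ⇒ f(k) = -2*(k - 1).
So s_k = (B(k−1)f/C)·t_k = (-2*(k - 1)/(k - 2))·t_k = 3*(k - 1)/2**k.
Verify: 3*(2 - k)/(2*2**k) matches t_k.
s_(n+1) = 3*2**(-n - 1)*n and s_(1) = 0, so S(n) = 3*2**(-n - 1)*n.

S(n) = 3 \cdot 2^{- n - 1} n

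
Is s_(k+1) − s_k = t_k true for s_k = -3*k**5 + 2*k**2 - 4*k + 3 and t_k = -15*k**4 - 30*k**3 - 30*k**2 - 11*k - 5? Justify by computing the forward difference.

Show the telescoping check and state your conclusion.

Valid: the claim telescopes to t_k.

s_(k+1) = -4*k - 3*(k + 1)**5 + 2*(k + 1)**2 - 1
s_(k+1) − s_k = -15*k**4 - 30*k**3 - 30*k**2 - 11*k - 5
(s_(k+1) − s_k) − t_k = 0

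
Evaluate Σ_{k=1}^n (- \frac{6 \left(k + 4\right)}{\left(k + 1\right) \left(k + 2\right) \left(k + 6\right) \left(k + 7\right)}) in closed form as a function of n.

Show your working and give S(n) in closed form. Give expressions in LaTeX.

The ratio is (k + 1)*(k + 5)*(k + 6)/((k + 3)*(k + 4)*(k + 8)).
So A=k + 1 and B=k + 8, with C=k**4 + 16*k**3 + 95*k**2 + 248*k + 240.
Need (k + 1)·f(k+1) − (k + 7)·f(k) = k**4 + 16*k**3 + 95*k**2 + 248*k + 240.
From deg A=1, deg B=1, deg C=4: d=6.
Solve for f: f(k) = k*(k + 2)*(k + 3)*(k + 4)*(k + 5)*(k + 7)/12 (degree 6 ≤ 6).
Get s_k = R·t_k = k*(-k - 7)/(2*(k**2 + 7*k + 6)) with R(k) = B(k−1)f(k)/C(k) = k*(k + 2)*(k + 7)**2/(12*(k + 4)).
Δs = 6*(-k - 4)/(k**4 + 16*k**3 + 83*k**2 + 152*k + 84), as required.
Σ_(k=1)^n t_k = s_(n+1) − s_(1) = ((-n**2 - 9*n - 8)/(2*(n**2 + 9*n + 14))) − (-2/7), i.e. 3*n*(-n - 9)/(14*(n**2 + 9*n + 14)).

S(n) = \frac{3 n \left(- n - 9\right)}{14 \left(n^{2} + 9 n + 14\right)}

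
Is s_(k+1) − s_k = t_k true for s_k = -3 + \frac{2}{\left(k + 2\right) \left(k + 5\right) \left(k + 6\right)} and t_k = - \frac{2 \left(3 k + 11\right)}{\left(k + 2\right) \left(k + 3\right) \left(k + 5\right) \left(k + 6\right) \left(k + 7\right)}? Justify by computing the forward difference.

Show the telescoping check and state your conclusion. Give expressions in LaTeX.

Valid: the claim telescopes to t_k.

s_(k+1) = -3 + 2/((k + 3)*(k + 6)*(k + 7))
s_(k+1) − s_k = 2*(-3*k - 11)/(k**5 + 23*k**4 + 203*k**3 + 853*k**2 + 1692*k + 1260)
(s_(k+1) − s_k) − t_k = 0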